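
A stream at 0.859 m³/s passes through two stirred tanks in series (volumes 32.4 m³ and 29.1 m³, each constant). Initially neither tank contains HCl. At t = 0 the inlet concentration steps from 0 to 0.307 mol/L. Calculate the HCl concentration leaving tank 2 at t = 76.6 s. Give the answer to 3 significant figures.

0.194 mol/L

Time constants: τᵢ = Vᵢ/Q for each well-mixed tank.
τ₁ = 32.4/0.859 = 37.718 s; τ₂ = 29.1/0.859 = 33.877 s.
Solving the cascade with C₁(0)=C₂(0)=0 gives C₂(t) = C_in[1 − (τ₁ e^(−t/τ₁) − τ₂ e^(−t/τ₂))/(τ₁ − τ₂)].
At t = 76.6: e^(−t/τ₁) = 0.13122, e^(−t/τ₂) = 0.10423.
C₂ = 0.307·[1 − (37.718·0.13122 − 33.877·0.10423)/(3.8417)] = 0.307·0.63074 = 0.19364 mol/L.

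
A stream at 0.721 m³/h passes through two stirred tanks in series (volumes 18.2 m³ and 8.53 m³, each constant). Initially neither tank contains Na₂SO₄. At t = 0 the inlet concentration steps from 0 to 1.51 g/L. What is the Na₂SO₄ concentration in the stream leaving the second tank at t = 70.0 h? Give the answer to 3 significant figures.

Time constants: τᵢ = Vᵢ/Q for each well-mixed tank.
τ₁ = 18.2/0.721 = 25.243 h; τ₂ = 8.53/0.721 = 11.831 h.
Solving the cascade with C₁(0)=C₂(0)=0 gives C₂(t) = C_in[1 − (τ₁ e^(−t/τ₁) − τ₂ e^(−t/τ₂))/(τ₁ − τ₂)].
At t = 70.0: e^(−t/τ₁) = 0.062469, e^(−t/τ₂) = 0.0026939.
C₂ = 1.51·[1 − (25.243·0.062469 − 11.831·0.0026939)/(13.412)] = 1.51·0.88480 = 1.3361 g/L.

1.34 g/L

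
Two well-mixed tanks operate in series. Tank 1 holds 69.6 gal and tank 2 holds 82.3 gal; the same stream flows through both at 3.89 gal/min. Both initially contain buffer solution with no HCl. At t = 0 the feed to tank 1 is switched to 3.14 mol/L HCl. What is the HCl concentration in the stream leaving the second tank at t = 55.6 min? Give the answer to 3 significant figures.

Time constants: τᵢ = Vᵢ/Q for each well-mixed tank.
τ₁ = 69.6/3.89 = 17.892 min; τ₂ = 82.3/3.89 = 21.157 min.
Solving the cascade with C₁(0)=C₂(0)=0 gives C₂(t) = C_in[1 − (τ₁ e^(−t/τ₁) − τ₂ e^(−t/τ₂))/(τ₁ − τ₂)].
At t = 55.6: e^(−t/τ₁) = 0.044711, e^(−t/τ₂) = 0.072223.
C₂ = 3.14·[1 − (17.892·0.044711 − 21.157·0.072223)/(-3.2648)] = 3.14·0.77700 = 2.4398 mol/L.

2.44 mol/L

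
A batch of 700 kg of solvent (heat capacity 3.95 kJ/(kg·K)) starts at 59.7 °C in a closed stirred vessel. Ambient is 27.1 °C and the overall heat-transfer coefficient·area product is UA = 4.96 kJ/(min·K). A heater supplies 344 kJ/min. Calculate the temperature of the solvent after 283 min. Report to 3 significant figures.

74.3 °C

Lumped-capacitance energy balance: M c_p dT/dt = UA(T_amb − T) + Q̇.
dT/dt = (T_ss − T)/τ with T_ss = T_amb + Q̇/UA = 27.1 + 344/4.96 = 96.455 °C, τ = M c_p/UA = 700·3.95/4.96 = 557.46 min.
This is linear first-order; T(t) = T_ss + (T₀ − T_ss) e^(−t/τ).
T(283) = 96.455 + (-36.755)·0.60190 = 74.332 °C.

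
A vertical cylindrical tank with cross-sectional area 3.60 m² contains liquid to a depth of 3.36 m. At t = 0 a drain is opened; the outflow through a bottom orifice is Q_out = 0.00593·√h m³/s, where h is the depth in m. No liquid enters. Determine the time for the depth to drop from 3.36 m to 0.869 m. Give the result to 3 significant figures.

Mass balance (ρ constant): A dh/dt = −0.00593 √h.
This is separable: 2 d(√h)/dt = −0.00593/A, so √h = √h₀ − (0.00593/(2A)) t.
t = 2A(√h₀ − √h)/0.00593 = 2·3.60·(√3.36 − √0.869)/0.00593
  = 7.2000 × (1.8330 − 0.93220) / 0.00593 = 1093.8 s.

1090 s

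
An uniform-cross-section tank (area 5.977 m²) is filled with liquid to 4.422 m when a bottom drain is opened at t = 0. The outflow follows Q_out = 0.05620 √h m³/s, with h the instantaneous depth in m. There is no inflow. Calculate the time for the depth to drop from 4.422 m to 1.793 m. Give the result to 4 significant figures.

With no inflow, A dh/dt = −0.05620 √h.
∫ h^(−1/2) dh = −(0.05620/A) ∫ dt, giving 2√h = 2√h₀ − (0.05620/A) t.
t = 2A(√h₀ − √h)/0.05620 = 2·5.977·(√4.422 − √1.793)/0.05620
  = 11.9540 × (2.10286 − 1.33903) / 0.05620 = 162.469 s.

162.5 s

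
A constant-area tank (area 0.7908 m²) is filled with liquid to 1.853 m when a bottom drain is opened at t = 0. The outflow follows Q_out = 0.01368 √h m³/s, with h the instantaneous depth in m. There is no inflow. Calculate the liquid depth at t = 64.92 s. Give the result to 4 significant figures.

0.6396 m

A dh/dt = −Q_out = −0.01368 √h.
∫ h^(−1/2) dh = −(0.01368/A) ∫ dt, giving 2√h = 2√h₀ − (0.01368/A) t.
√h = √1.853 − 0.01368·64.92/(2·0.7908) = 1.36125 − 0.561524 = 0.799726.
h = 0.799726² = 0.639562 m.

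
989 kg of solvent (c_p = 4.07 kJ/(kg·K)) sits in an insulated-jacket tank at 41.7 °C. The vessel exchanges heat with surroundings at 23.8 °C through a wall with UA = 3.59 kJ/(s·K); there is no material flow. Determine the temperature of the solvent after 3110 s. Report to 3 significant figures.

24.9 °C

M c_p dT/dt = −UA(T − T_amb).
dT/dt = (T_ss − T)/τ with T_ss = T_amb = 23.800 °C, τ = M c_p/UA = 989·4.07/3.59 = 1121.2 s.
Integrating: T(t) = T_ss + (T₀ − T_ss) e^(−t/τ).
T(3110) = 23.800 + (17.900)·0.062429 = 24.917 °C.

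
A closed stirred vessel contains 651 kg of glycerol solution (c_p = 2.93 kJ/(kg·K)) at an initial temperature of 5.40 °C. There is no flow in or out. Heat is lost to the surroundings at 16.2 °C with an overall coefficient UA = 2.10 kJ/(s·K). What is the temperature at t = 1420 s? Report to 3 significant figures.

Lumped-capacitance energy balance: M c_p dT/dt = UA(T_amb − T).
dT/dt = (T_ss − T)/τ with T_ss = T_amb = 16.200 °C, τ = M c_p/UA = 651·2.93/2.10 = 908.30 s.
This is linear first-order; T(t) = T_ss + (T₀ − T_ss) e^(−t/τ).
T(1420) = 16.200 + (-10.800)·0.20943 = 13.938 °C.

13.9 °C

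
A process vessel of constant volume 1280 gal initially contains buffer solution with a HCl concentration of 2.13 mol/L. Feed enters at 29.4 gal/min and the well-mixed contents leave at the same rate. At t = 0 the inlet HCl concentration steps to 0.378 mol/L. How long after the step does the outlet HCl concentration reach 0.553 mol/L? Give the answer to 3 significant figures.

Mass balance on the solute (V constant): V dC/dt = Q(C_in − C), so τ = V/Q = 43.537 min.
C(t) = C_in + (C₀ − C_in) e^(−t/τ). Set C = 0.553 and solve for t:
e^(−t/τ) = (C − C_in)/(C₀ − C_in) = (0.553 − 0.378)/(2.13 − 0.378) = 0.099886
t = −τ ln(…) = 43.537 × 2.3037 = 100.30 min.

100 min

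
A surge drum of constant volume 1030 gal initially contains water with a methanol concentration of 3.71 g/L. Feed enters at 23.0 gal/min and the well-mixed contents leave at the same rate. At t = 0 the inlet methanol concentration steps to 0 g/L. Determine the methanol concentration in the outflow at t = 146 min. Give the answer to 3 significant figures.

Mass balance on the solute (V constant): V dC/dt = Q(C_in − C).
Time constant τ = V/Q = 1030/23.0 = 44.783 min.
C approaches C_in exponentially: C(t) = C_in + (C₀ − C_in) e^(−t/τ).
C(146) = 0 + (3.71 − 0)·e^(−146/44.783) = 0 + (3.7100)·0.038381 = 0.14239 g/L.

0.142 g/L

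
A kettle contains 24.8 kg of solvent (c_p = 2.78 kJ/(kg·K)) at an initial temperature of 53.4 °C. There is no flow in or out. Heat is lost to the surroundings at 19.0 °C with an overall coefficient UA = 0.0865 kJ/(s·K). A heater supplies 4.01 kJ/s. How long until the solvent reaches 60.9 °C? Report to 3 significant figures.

786 s

First-law balance (no shaft work): M c_p dT/dt = −UA(T − T_amb) + Q̇.
τ = M c_p/UA = 797.04 s; T_ss = T_amb + Q̇/UA = 19.0 + 4.01/0.0865 = 65.358 °C.
T(t) = T_ss + (T₀ − T_ss)e^(−t/τ); set T = 60.9:
t = −τ ln[(T − T_ss)/(T₀ − T_ss)] = −797.04 · ln(0.37282) = 786.40 s.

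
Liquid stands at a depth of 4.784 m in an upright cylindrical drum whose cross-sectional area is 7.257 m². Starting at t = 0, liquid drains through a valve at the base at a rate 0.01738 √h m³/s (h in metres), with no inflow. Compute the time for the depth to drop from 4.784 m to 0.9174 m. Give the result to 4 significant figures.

Volume balance on the tank: A dh/dt = −0.01738 √h.
∫ h^(−1/2) dh = −(0.01738/A) ∫ dt, giving 2√h = 2√h₀ − (0.01738/A) t.
t = 2A(√h₀ − √h)/0.01738 = 2·7.257·(√4.784 − √0.9174)/0.01738
  = 14.5140 × (2.18724 − 0.957810) / 0.01738 = 1026.69 s.

1027 s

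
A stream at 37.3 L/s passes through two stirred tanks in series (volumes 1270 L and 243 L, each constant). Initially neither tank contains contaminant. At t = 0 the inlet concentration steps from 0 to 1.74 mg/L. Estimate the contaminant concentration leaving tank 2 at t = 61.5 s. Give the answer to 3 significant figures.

Species balance on tank i: dCᵢ/dt = (Cᵢ₋₁ − Cᵢ)/τᵢ with τᵢ = Vᵢ/Q.
τ₁ = 1270/37.3 = 34.048 s; τ₂ = 243/37.3 = 6.5147 s.
Solving the cascade with C₁(0)=C₂(0)=0 gives C₂(t) = C_in[1 − (τ₁ e^(−t/τ₁) − τ₂ e^(−t/τ₂))/(τ₁ − τ₂)].
At t = 61.5: e^(−t/τ₁) = 0.16427, e^(−t/τ₂) = 7.9471e-05.
C₂ = 1.74·[1 − (34.048·0.16427 − 6.5147·7.9471e-05)/(27.534)] = 1.74·0.79688 = 1.3866 mg/L.

1.39 mg/L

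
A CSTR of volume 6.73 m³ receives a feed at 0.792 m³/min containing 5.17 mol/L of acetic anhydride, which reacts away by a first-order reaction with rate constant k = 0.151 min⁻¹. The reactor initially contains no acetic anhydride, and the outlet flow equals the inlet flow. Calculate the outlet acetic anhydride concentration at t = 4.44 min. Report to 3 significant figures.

1.58 mol/L

Accumulation = in − out − consumed: V dC/dt = Q C_in − Q C − k V C.
dC/dt = (Q/V) C_in − (Q/V + k) C; effective rate a = Q/V + k = 0.11768 + 0.151 = 0.26868 min⁻¹.
C_ss = Q C_in/(Q + kV) = 2.2644 mol/L; C(t) = C_ss + (C₀ − C_ss) e^(−a t).
C(4.44) = 2.2644 + (-2.2644)·e^(−0.26868·4.44) = 2.2644 + (-2.2644)·0.30333 = 1.5776 mol/L.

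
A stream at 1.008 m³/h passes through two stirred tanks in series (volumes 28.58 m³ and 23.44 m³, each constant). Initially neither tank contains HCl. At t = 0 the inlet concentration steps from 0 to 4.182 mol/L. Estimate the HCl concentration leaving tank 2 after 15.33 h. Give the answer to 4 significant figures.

0.5049 mol/L

Each tank obeys Vᵢ dCᵢ/dt = Q(Cᵢ₋₁ − Cᵢ), so τᵢ = Vᵢ/Q.
τ₁ = 28.58/1.008 = 28.3532 h; τ₂ = 23.44/1.008 = 23.2540 h.
Tank 1: C₁ = C_in(1 − e^(−t/τ₁)). Tank 2 (τ₁ ≠ τ₂): C₂ = C_in[1 − (τ₁ e^(−t/τ₁) − τ₂ e^(−t/τ₂))/(τ₁ − τ₂)].
At t = 15.33: e^(−t/τ₁) = 0.582352, e^(−t/τ₂) = 0.517243.
C₂ = 4.182·[1 − (28.3532·0.582352 − 23.2540·0.517243)/(5.09921)] = 4.182·0.120731 = 0.504897 mol/L.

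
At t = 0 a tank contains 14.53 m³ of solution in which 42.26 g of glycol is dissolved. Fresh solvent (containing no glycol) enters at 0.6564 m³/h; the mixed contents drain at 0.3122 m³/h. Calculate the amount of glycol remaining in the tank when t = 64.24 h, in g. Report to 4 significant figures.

Let m(t) be the amount of glycol. Volume: V(t) = V₀ + (Q_in − Q_out) t = 14.53 + 0.344200 t; V(64.24) = 36.6414 m³.
Solute balance: dm/dt = 0 − Q_out C = −Q_out m/V(t).
dm/m = −Q_out dt/(V₀ + 0.344200 t); integrating gives ln(m/m₀) = −(Q_out/(Q_in−Q_out)) ln(V/V₀).
m = m₀ (V₀/V)^(Q_out/(Q_in−Q_out)) = 42.26 × (14.53/36.6414)^(0.907031) = 18.2629 g.

18.26 g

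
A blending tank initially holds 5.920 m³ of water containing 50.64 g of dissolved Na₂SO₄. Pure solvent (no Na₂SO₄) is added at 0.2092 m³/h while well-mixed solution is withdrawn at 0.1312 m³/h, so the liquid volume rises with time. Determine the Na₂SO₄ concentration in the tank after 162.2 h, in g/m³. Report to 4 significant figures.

Let m(t) be the amount of Na₂SO₄. Volume: V(t) = V₀ + (Q_in − Q_out) t = 5.920 + 0.0780000 t; V(162.2) = 18.5716 m³.
Species balance (pure solvent in): dm/dt = −Q_out · m/V(t).
dm/m = −Q_out dt/(V₀ + 0.0780000 t); integrating gives ln(m/m₀) = −(Q_out/(Q_in−Q_out)) ln(V/V₀).
m = m₀ (V₀/V)^(Q_out/(Q_in−Q_out)) = 50.64 × (5.920/18.5716)^(1.68205) = 7.40131 g.
C = m/V = 7.40131/18.5716 = 0.398529 g/m³.

0.3985 g/m³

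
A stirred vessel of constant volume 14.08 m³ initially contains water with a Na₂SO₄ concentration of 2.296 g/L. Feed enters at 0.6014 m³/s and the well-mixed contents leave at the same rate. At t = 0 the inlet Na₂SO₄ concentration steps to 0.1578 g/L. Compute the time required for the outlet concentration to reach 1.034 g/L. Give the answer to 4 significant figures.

Species balance: V dC/dt = Q(C_in − C) ⇒ τ = V/Q = 23.4120 s.
C(t) = C_in + (C₀ − C_in) e^(−t/τ). Set C = 1.034 and solve for t:
e^(−t/τ) = (C − C_in)/(C₀ − C_in) = (1.034 − 0.1578)/(2.296 − 0.1578) = 0.409784
t = −τ ln(…) = 23.4120 × 0.892125 = 20.8865 s.

20.89 s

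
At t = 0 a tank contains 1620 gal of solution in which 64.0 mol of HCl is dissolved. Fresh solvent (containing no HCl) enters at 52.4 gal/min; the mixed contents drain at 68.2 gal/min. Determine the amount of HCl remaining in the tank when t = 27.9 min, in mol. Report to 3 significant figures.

Total volume: dV/dt = Q_in − Q_out = -15.800 gal/min, so V(t) = 1620 − 15.800 t and V(27.9) = 1179.2 gal.
Solute balance: dm/dt = 0 − Q_out C = −Q_out m/V(t).
dm/m = −Q_out dt/(V₀ − 15.800 t); integrating gives ln(m/m₀) = −(Q_out/(Q_in−Q_out)) ln(V/V₀).
m = m₀ (V₀/V)^(Q_out/(Q_in−Q_out)) = 64.0 × (1620/1179.2)^(-4.3165) = 16.248 mol.

16.2 mol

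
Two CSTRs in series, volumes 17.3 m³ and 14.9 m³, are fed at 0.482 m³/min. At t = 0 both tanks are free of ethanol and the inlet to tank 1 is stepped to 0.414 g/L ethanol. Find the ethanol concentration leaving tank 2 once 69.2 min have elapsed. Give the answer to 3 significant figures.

Species balance on tank i: dCᵢ/dt = (Cᵢ₋₁ − Cᵢ)/τᵢ with τᵢ = Vᵢ/Q.
τ₁ = 17.3/0.482 = 35.892 min; τ₂ = 14.9/0.482 = 30.913 min.
Tank 1: C₁ = C_in(1 − e^(−t/τ₁)). Tank 2 (τ₁ ≠ τ₂): C₂ = C_in[1 − (τ₁ e^(−t/τ₁) − τ₂ e^(−t/τ₂))/(τ₁ − τ₂)].
At t = 69.2: e^(−t/τ₁) = 0.14544, e^(−t/τ₂) = 0.10661.
C₂ = 0.414·[1 − (35.892·0.14544 − 30.913·0.10661)/(4.9793)] = 0.414·0.61352 = 0.25400 g/L.

0.254 g/L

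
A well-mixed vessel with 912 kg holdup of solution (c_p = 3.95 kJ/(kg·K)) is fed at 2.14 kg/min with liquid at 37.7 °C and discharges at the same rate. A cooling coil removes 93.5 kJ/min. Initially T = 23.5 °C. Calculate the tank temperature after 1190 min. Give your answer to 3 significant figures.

Energy balance: M c_p dT/dt = ṁ c_p (T_in − T) − 93.5.
τ = M/ṁ = 426.17 min; T_ss = T_in − Q̇/(ṁ c_p) = 37.7 − 93.5/(2.14·3.95) = 26.639 °C.
T approaches T_ss exponentially: T(t) = T_ss + (T₀ − T_ss) e^(−t/τ).
T(1190) = 26.639 + (-3.1388)·e^(−1190/426.17) = 26.639 + (-3.1388)·0.061279 = 26.446 °C.

26.4 °C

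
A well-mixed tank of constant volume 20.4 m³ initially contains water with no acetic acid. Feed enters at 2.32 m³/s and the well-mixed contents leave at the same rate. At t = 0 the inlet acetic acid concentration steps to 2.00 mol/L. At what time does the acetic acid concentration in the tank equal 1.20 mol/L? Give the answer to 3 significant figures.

Species balance: V dC/dt = Q(C_in − C) ⇒ τ = V/Q = 8.7931 s.
C(t) = C_in + (C₀ − C_in) e^(−t/τ). Set C = 1.20 and solve for t:
e^(−t/τ) = (C − C_in)/(C₀ − C_in) = (1.20 − 2.00)/(0 − 2.00) = 0.40000
t = −τ ln(…) = 8.7931 × 0.91629 = 8.0570 s.

8.06 s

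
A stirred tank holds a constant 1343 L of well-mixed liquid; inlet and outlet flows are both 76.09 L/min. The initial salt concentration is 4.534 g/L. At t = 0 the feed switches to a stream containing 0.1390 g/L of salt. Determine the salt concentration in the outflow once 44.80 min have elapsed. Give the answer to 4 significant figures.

Accumulation = in − out for the solute gives V dC/dt = Q(C_in − C).
Rewrite as dC/dt + C/τ = C_in/τ, τ = V/Q = 17.6502 min.
This is linear first-order; C(t) = C_in + (C₀ − C_in) e^(−t/τ).
C(44.80) = 0.1390 + (4.534 − 0.1390)·e^(−44.80/17.6502) = 0.1390 + (4.39500)·0.0790068 = 0.486235 g/L.

0.4862 g/L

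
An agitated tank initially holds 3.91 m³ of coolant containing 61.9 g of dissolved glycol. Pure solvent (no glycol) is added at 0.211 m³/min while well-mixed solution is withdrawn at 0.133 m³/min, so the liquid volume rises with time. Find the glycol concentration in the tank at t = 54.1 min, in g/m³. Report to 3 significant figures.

2.19 g/m³

Total volume: dV/dt = Q_in − Q_out = 0.078000 m³/min, so V(t) = 3.91 + 0.078000 t and V(54.1) = 8.1298 m³.
No glycol enters, so dm/dt = −Q_out · (m/V).
Separate: dm/m = −Q_out dt/V(t) ⇒ ln(m/m₀) = −(Q_out/(Q_in−Q_out)) ln(V/V₀).
m = m₀ (V₀/V)^(Q_out/(Q_in−Q_out)) = 61.9 × (3.91/8.1298)^(1.7051) = 17.767 g.
C = m/V = 17.767/8.1298 = 2.1855 g/m³.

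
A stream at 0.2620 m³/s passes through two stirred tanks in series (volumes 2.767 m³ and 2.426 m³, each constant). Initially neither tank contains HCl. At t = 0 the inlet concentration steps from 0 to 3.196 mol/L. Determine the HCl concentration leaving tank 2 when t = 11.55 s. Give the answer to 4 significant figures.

1.040 mol/L

Each tank obeys Vᵢ dCᵢ/dt = Q(Cᵢ₋₁ − Cᵢ), so τᵢ = Vᵢ/Q.
τ₁ = 2.767/0.2620 = 10.5611 s; τ₂ = 2.426/0.2620 = 9.25954 s.
Tank 1: C₁ = C_in(1 − e^(−t/τ₁)). Tank 2 (τ₁ ≠ τ₂): C₂ = C_in[1 − (τ₁ e^(−t/τ₁) − τ₂ e^(−t/τ₂))/(τ₁ − τ₂)].
At t = 11.55: e^(−t/τ₁) = 0.334995, e^(−t/τ₂) = 0.287262.
C₂ = 3.196·[1 − (10.5611·0.334995 − 9.25954·0.287262)/(1.30153)] = 3.196·0.325411 = 1.04001 mol/L.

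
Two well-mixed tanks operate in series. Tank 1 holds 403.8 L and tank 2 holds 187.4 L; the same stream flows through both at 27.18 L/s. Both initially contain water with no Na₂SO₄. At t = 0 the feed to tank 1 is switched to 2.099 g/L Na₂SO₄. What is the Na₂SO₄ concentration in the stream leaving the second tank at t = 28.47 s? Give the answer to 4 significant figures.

1.552 g/L

Species balance on tank i: dCᵢ/dt = (Cᵢ₋₁ − Cᵢ)/τᵢ with τᵢ = Vᵢ/Q.
τ₁ = 403.8/27.18 = 14.8565 s; τ₂ = 187.4/27.18 = 6.89478 s.
Tank 1: C₁ = C_in(1 − e^(−t/τ₁)). Tank 2 (τ₁ ≠ τ₂): C₂ = C_in[1 − (τ₁ e^(−t/τ₁) − τ₂ e^(−t/τ₂))/(τ₁ − τ₂)].
At t = 28.47: e^(−t/τ₁) = 0.147146, e^(−t/τ₂) = 0.0160955.
C₂ = 2.099·[1 − (14.8565·0.147146 − 6.89478·0.0160955)/(7.96174)] = 2.099·0.739366 = 1.55193 g/L.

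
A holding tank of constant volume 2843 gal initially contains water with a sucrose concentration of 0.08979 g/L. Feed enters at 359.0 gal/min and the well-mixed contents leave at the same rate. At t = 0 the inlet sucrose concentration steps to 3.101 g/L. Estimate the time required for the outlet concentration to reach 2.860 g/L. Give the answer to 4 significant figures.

20.00 min

Mass balance on the solute (V constant): V dC/dt = Q(C_in − C), so τ = V/Q = 7.91922 min.
C(t) = C_in + (C₀ − C_in) e^(−t/τ). Set C = 2.860 and solve for t:
e^(−t/τ) = (C − C_in)/(C₀ − C_in) = (2.860 − 3.101)/(0.08979 − 3.101) = 0.0800343
t = −τ ln(…) = 7.91922 × 2.52530 = 19.9984 min.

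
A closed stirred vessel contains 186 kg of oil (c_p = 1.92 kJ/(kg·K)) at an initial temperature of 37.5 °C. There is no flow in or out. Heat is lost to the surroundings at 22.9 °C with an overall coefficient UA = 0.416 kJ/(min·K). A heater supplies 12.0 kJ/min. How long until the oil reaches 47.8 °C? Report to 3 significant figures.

1100 min

Lumped-capacitance energy balance: M c_p dT/dt = UA(T_amb − T) + Q̇.
τ = M c_p/UA = 858.46 min; T_ss = T_amb + Q̇/UA = 22.9 + 12.0/0.416 = 51.746 °C.
T(t) = T_ss + (T₀ − T_ss)e^(−t/τ); set T = 47.8:
t = −τ ln[(T − T_ss)/(T₀ − T_ss)] = −858.46 · ln(0.27700) = 1102.0 min.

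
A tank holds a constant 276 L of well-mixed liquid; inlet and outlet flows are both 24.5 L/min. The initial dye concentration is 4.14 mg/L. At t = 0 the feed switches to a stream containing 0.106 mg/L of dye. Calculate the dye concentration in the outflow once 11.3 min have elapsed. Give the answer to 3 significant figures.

Mass balance on the solute (V constant): V dC/dt = Q(C_in − C).
Time constant τ = V/Q = 276/24.5 = 11.265 min.
Solution: C(t) = C_in + (C₀ − C_in) e^(−t/τ).
C(11.3) = 0.106 + (4.14 − 0.106)·e^(−11.3/11.265) = 0.106 + (4.0340)·0.36675 = 1.5855 mg/L.

1.59 mg/L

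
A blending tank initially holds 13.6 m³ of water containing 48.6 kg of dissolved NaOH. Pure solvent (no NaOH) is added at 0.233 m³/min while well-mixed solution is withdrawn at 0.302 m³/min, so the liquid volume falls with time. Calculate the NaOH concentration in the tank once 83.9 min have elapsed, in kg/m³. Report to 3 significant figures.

Let m(t) be the amount of NaOH. Volume: V(t) = V₀ + (Q_in − Q_out) t = 13.6 − 0.069000 t; V(83.9) = 7.8109 m³.
Solute balance: dm/dt = 0 − Q_out C = −Q_out m/V(t).
Separate: dm/m = −Q_out dt/V(t) ⇒ ln(m/m₀) = −(Q_out/(Q_in−Q_out)) ln(V/V₀).
m = m₀ (V₀/V)^(Q_out/(Q_in−Q_out)) = 48.6 × (13.6/7.8109)^(-4.3768) = 4.2908 kg.
C = m/V = 4.2908/7.8109 = 0.54933 kg/m³.

0.549 kg/m³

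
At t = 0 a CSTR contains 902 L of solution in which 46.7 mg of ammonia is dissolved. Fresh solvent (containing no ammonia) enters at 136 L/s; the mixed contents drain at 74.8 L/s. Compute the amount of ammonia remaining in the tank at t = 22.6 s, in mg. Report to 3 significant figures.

15.0 mg

Let m(t) be the amount of ammonia. Volume: V(t) = V₀ + (Q_in − Q_out) t = 902 + 61.200 t; V(22.6) = 2285.1 L.
No ammonia enters, so dm/dt = −Q_out · (m/V).
dm/m = −Q_out dt/(V₀ + 61.200 t); integrating gives ln(m/m₀) = −(Q_out/(Q_in−Q_out)) ln(V/V₀).
m = m₀ (V₀/V)^(Q_out/(Q_in−Q_out)) = 46.7 × (902/2285.1)^(1.2222) = 14.993 mg.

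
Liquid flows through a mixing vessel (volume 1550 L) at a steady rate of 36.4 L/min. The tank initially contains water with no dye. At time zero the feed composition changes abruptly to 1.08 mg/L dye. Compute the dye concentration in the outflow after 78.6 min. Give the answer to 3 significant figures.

0.909 mg/L

Mass balance on the solute (V constant): V dC/dt = Q(C_in − C).
Time constant τ = V/Q = 1550/36.4 = 42.582 min.
Solution: C(t) = C_in + (C₀ − C_in) e^(−t/τ).
C(78.6) = 1.08 + (0 − 1.08)·e^(−78.6/42.582) = 1.08 + (-1.0800)·0.15789 = 0.90947 mg/L.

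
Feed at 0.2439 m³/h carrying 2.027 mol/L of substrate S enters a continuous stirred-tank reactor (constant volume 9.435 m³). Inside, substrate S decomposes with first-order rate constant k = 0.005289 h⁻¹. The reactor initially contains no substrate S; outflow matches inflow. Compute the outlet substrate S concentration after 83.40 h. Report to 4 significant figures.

Species balance: V dC/dt = Q C_in − Q C − k V C.
dC/dt = (Q/V) C_in − (Q/V + k) C; effective rate a = Q/V + k = 0.0258506 + 0.005289 = 0.0311396 h⁻¹.
C_ss = Q C_in/(Q + kV) = 1.68272 mol/L; C(t) = C_ss + (C₀ − C_ss) e^(−a t).
C(83.40) = 1.68272 + (-1.68272)·e^(−0.0311396·83.40) = 1.68272 + (-1.68272)·0.0744938 = 1.55737 mol/L.

1.557 mol/L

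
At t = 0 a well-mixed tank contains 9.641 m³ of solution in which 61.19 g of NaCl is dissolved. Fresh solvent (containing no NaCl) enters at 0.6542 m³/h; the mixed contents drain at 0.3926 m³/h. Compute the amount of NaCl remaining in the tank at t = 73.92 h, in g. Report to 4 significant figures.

Total volume: dV/dt = Q_in − Q_out = 0.261600 m³/h, so V(t) = 9.641 + 0.261600 t and V(73.92) = 28.9785 m³.
Species balance (pure solvent in): dm/dt = −Q_out · m/V(t).
dm/m = −Q_out dt/(V₀ + 0.261600 t); integrating gives ln(m/m₀) = −(Q_out/(Q_in−Q_out)) ln(V/V₀).
m = m₀ (V₀/V)^(Q_out/(Q_in−Q_out)) = 61.19 × (9.641/28.9785)^(1.50076) = 11.7323 g.

11.73 g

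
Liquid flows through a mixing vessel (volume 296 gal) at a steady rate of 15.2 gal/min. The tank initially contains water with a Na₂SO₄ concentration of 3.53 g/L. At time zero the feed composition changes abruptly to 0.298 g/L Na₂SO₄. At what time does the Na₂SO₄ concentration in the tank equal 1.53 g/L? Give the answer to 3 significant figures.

Unsteady species balance (constant V, well mixed): V dC/dt = Q(C_in − C), so τ = V/Q = 19.474 min.
C(t) = C_in + (C₀ − C_in) e^(−t/τ). Set C = 1.53 and solve for t:
e^(−t/τ) = (C − C_in)/(C₀ − C_in) = (1.53 − 0.298)/(3.53 − 0.298) = 0.38119
t = −τ ln(…) = 19.474 × 0.96446 = 18.782 min.

18.8 min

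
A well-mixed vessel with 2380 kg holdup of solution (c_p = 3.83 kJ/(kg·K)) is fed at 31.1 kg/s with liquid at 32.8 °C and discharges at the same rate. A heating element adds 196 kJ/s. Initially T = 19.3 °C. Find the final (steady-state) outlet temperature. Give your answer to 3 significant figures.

34.4 °C

M c_p dT/dt = ṁ c_p (T_in − T) + Q̇.
At steady state dT/dt = 0 ⇒ T_ss = T_in + Q̇/(ṁ c_p) = 32.8 + 196/(31.1·3.83) = 34.445 °C.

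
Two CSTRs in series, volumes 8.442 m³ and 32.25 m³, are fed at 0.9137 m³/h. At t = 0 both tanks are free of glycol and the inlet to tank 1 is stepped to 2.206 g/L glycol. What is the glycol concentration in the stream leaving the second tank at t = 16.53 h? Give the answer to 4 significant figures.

0.4659 g/L

Time constants: τᵢ = Vᵢ/Q for each well-mixed tank.
τ₁ = 8.442/0.9137 = 9.23936 h; τ₂ = 32.25/0.9137 = 35.2960 h.
Tank 1: C₁ = C_in(1 − e^(−t/τ₁)). Tank 2 (τ₁ ≠ τ₂): C₂ = C_in[1 − (τ₁ e^(−t/τ₁) − τ₂ e^(−t/τ₂))/(τ₁ − τ₂)].
At t = 16.53: e^(−t/τ₁) = 0.167113, e^(−t/τ₂) = 0.626050.
C₂ = 2.206·[1 − (9.23936·0.167113 − 35.2960·0.626050)/(-26.0567)] = 2.206·0.211216 = 0.465943 g/L.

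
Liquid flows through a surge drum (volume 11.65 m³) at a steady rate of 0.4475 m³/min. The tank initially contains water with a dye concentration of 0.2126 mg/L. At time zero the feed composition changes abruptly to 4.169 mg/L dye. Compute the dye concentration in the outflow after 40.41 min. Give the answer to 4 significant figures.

3.331 mg/L

Accumulation = in − out for the solute gives V dC/dt = Q(C_in − C).
Time constant τ = V/Q = 11.65/0.4475 = 26.0335 min.
Solution: C(t) = C_in + (C₀ − C_in) e^(−t/τ).
C(40.41) = 4.169 + (0.2126 − 4.169)·e^(−40.41/26.0335) = 4.169 + (-3.95640)·0.211775 = 3.33113 mg/L.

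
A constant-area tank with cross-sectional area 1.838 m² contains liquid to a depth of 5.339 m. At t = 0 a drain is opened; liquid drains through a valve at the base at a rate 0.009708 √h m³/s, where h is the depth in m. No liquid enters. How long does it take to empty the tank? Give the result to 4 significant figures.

874.9 s

A dh/dt = −Q_out = −0.009708 √h.
Separate and integrate: 2(√h − √h₀) = −(0.009708/A) t.
Tank is empty when √h = 0: t_empty = 2A√h₀/0.009708.
t_empty = 2·1.838·√5.339/0.009708 = 3.67600·2.31063/0.009708 = 874.935 s.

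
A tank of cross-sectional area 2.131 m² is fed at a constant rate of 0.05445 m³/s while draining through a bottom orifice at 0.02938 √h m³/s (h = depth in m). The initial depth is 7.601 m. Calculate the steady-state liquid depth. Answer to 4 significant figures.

Level balance: A dh/dt = 0.05445 − 0.02938 √h. Setting dh/dt = 0:
Q_in = 0.02938 √h_ss ⇒ √h_ss = 0.05445/0.02938 = 1.85330.
h_ss = 1.85330² = 3.43473 m. (Since h₀ = 7.601 m > h_ss, the level will fall toward this value.)

3.435 m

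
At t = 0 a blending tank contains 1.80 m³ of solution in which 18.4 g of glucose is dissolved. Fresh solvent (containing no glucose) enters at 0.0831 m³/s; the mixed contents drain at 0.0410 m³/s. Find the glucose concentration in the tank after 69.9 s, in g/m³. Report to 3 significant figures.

Let m(t) be the amount of glucose. Volume: V(t) = V₀ + (Q_in − Q_out) t = 1.80 + 0.042100 t; V(69.9) = 4.7428 m³.
Solute balance: dm/dt = 0 − Q_out C = −Q_out m/V(t).
dm/m = −Q_out dt/(V₀ + 0.042100 t); integrating gives ln(m/m₀) = −(Q_out/(Q_in−Q_out)) ln(V/V₀).
m = m₀ (V₀/V)^(Q_out/(Q_in−Q_out)) = 18.4 × (1.80/4.7428)^(0.97387) = 7.1623 g.
C = m/V = 7.1623/4.7428 = 1.5101 g/m³.

1.51 g/m³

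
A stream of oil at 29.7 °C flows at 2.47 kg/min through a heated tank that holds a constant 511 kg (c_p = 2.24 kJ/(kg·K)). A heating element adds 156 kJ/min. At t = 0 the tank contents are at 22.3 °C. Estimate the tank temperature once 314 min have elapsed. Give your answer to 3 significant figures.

First-law balance (no shaft work): M c_p dT/dt = ṁ c_p (T_in − T) + 156.
τ = M/ṁ = 206.88 min; T_ss = T_in + Q̇/(ṁ c_p) = 29.7 + 156/(2.47·2.24) = 57.895 °C.
Solution: T(t) = T_ss + (T₀ − T_ss) e^(−t/τ).
T(314) = 57.895 + (-35.595)·e^(−314/206.88) = 57.895 + (-35.595)·0.21920 = 50.093 °C.

50.1 °C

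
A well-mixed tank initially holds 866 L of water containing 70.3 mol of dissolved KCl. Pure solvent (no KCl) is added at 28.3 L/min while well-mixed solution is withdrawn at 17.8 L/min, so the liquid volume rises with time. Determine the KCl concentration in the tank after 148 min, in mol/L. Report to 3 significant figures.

0.00509 mol/L

Let m(t) be the amount of KCl. Volume: V(t) = V₀ + (Q_in − Q_out) t = 866 + 10.500 t; V(148) = 2420.0 L.
Species balance (pure solvent in): dm/dt = −Q_out · m/V(t).
dm/m = −Q_out dt/(V₀ + 10.500 t); integrating gives ln(m/m₀) = −(Q_out/(Q_in−Q_out)) ln(V/V₀).
m = m₀ (V₀/V)^(Q_out/(Q_in−Q_out)) = 70.3 × (866/2420.0)^(1.6952) = 12.313 mol.
C = m/V = 12.313/2420.0 = 0.0050881 mol/L.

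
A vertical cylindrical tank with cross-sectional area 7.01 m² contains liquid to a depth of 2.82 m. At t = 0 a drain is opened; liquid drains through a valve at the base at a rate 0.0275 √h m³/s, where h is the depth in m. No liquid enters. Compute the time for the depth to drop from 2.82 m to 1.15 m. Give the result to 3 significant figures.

A dh/dt = −Q_out = −0.0275 √h.
∫ h^(−1/2) dh = −(0.0275/A) ∫ dt, giving 2√h = 2√h₀ − (0.0275/A) t.
t = 2A(√h₀ − √h)/0.0275 = 2·7.01·(√2.82 − √1.15)/0.0275
  = 14.020 × (1.6793 − 1.0724) / 0.0275 = 309.41 s.

309 s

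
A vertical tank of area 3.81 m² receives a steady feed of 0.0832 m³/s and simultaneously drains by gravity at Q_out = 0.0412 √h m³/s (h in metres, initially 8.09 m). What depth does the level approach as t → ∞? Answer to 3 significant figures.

4.08 m

A dh/dt = Q_in − 0.0412 √h. Steady state requires inflow = outflow:
Q_in = 0.0412 √h_ss ⇒ √h_ss = 0.0832/0.0412 = 2.0194.
h_ss = 2.0194² = 4.0780 m. (Since h₀ = 8.09 m > h_ss, the level will fall toward this value.)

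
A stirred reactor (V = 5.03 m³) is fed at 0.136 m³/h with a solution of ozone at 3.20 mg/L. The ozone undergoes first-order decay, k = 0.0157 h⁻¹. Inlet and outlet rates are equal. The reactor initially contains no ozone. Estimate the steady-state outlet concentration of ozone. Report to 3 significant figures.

2.02 mg/L

Accumulation = in − out − consumed: V dC/dt = Q C_in − Q C − k V C.
Steady state (dC/dt = 0): C_ss = Q C_in/(Q + kV) = C_in/(1 + kV/Q).
C_ss = 0.136·3.20/(0.136 + 0.0157·5.03) = 0.43520/0.21497 = 2.0245 mg/L.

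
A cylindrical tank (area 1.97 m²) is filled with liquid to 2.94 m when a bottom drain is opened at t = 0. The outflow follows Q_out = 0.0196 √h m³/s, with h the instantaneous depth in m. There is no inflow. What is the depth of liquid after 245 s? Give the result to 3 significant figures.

With no inflow, A dh/dt = −0.0196 √h.
Separate and integrate: 2(√h − √h₀) = −(0.0196/A) t.
√h = √2.94 − 0.0196·245/(2·1.97) = 1.7146 − 1.2188 = 0.49586.
h = 0.49586² = 0.24588 m.

0.246 m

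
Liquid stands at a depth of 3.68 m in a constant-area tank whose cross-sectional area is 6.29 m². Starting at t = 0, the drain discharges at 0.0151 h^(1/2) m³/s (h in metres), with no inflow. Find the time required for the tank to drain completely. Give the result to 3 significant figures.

A dh/dt = −Q_out = −0.0151 √h.
This is separable: 2 d(√h)/dt = −0.0151/A, so √h = √h₀ − (0.0151/(2A)) t.
Tank is empty when √h = 0: t_empty = 2A√h₀/0.0151.
t_empty = 2·6.29·√3.68/0.0151 = 12.580·1.9183/0.0151 = 1598.2 s.

1600 s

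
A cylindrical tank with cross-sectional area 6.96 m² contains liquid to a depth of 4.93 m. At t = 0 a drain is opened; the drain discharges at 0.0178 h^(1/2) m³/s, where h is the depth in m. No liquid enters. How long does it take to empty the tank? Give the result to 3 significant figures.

Accumulation of liquid (constant cross-section A): A dh/dt = −0.0178 √h.
Separate and integrate: 2(√h − √h₀) = −(0.0178/A) t.
Set h = 0: 2√h₀ = (0.0178/A) t_empty ⇒ t_empty = 2A√h₀/0.0178.
t_empty = 2·6.96·√4.93/0.0178 = 13.920·2.2204/0.0178 = 1736.4 s.

1740 s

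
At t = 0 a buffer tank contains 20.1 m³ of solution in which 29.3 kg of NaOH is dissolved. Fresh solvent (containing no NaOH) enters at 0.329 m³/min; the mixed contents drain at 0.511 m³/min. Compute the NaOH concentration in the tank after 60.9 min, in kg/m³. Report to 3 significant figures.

0.342 kg/m³

Total volume: dV/dt = Q_in − Q_out = -0.18200 m³/min, so V(t) = 20.1 − 0.18200 t and V(60.9) = 9.0162 m³.
No NaOH enters, so dm/dt = −Q_out · (m/V).
Separate: dm/m = −Q_out dt/V(t) ⇒ ln(m/m₀) = −(Q_out/(Q_in−Q_out)) ln(V/V₀).
m = m₀ (V₀/V)^(Q_out/(Q_in−Q_out)) = 29.3 × (20.1/9.0162)^(-2.8077) = 3.0854 kg.
C = m/V = 3.0854/9.0162 = 0.34220 kg/m³.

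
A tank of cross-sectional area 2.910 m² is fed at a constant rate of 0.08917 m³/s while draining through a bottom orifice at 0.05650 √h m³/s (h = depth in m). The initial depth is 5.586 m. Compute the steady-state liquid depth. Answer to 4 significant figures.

2.491 m

A dh/dt = Q_in − 0.05650 √h. Steady state requires inflow = outflow:
Q_in = 0.05650 √h_ss ⇒ √h_ss = 0.08917/0.05650 = 1.57823.
h_ss = 1.57823² = 2.49081 m. (Since h₀ = 5.586 m > h_ss, the level will fall toward this value.)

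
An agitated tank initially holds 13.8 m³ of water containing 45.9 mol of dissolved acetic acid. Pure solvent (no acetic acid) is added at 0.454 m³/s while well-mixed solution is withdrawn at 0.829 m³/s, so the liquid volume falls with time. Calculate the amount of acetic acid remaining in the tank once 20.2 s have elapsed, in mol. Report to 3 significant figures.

7.90 mol

Total volume: dV/dt = Q_in − Q_out = -0.37500 m³/s, so V(t) = 13.8 − 0.37500 t and V(20.2) = 6.2250 m³.
No acetic acid enters, so dm/dt = −Q_out · (m/V).
dm/m = −Q_out dt/(V₀ − 0.37500 t); integrating gives ln(m/m₀) = −(Q_out/(Q_in−Q_out)) ln(V/V₀).
m = m₀ (V₀/V)^(Q_out/(Q_in−Q_out)) = 45.9 × (13.8/6.2250)^(-2.2107) = 7.8976 mol.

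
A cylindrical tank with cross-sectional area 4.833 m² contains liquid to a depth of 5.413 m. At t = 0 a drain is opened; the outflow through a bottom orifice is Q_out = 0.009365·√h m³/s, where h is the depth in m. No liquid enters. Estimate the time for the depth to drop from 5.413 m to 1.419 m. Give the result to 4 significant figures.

A dh/dt = −Q_out = −0.009365 √h.
This is separable: 2 d(√h)/dt = −0.009365/A, so √h = √h₀ − (0.009365/(2A)) t.
t = 2A(√h₀ − √h)/0.009365 = 2·4.833·(√5.413 − √1.419)/0.009365
  = 9.66600 × (2.32659 − 1.19122) / 0.009365 = 1171.86 s.

1172 s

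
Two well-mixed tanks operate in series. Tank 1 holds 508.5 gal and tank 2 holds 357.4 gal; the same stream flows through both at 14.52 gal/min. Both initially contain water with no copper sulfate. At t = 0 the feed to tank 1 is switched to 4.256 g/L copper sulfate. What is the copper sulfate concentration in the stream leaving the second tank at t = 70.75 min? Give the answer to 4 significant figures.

Time constants: τᵢ = Vᵢ/Q for each well-mixed tank.
τ₁ = 508.5/14.52 = 35.0207 min; τ₂ = 357.4/14.52 = 24.6143 min.
Tank 1: C₁ = C_in(1 − e^(−t/τ₁)). Tank 2 (τ₁ ≠ τ₂): C₂ = C_in[1 − (τ₁ e^(−t/τ₁) − τ₂ e^(−t/τ₂))/(τ₁ − τ₂)].
At t = 70.75: e^(−t/τ₁) = 0.132624, e^(−t/τ₂) = 0.0564532.
C₂ = 4.256·[1 − (35.0207·0.132624 − 24.6143·0.0564532)/(10.4063)] = 4.256·0.687207 = 2.92475 g/L.

2.925 g/L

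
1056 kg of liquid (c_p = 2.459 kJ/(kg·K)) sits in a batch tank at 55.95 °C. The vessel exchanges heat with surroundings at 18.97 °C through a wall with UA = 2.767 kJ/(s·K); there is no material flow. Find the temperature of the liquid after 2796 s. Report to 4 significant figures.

M c_p dT/dt = −UA(T − T_amb).
dT/dt = (T_ss − T)/τ with T_ss = T_amb = 18.9700 °C, τ = M c_p/UA = 1056·2.459/2.767 = 938.455 s.
This is linear first-order; T(t) = T_ss + (T₀ − T_ss) e^(−t/τ).
T(2796) = 18.9700 + (36.9800)·0.0508250 = 20.8495 °C.

20.85 °C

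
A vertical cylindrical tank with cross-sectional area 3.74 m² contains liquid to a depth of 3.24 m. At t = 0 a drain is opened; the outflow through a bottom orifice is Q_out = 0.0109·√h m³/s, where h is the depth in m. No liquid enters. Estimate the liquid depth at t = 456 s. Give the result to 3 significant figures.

Unsteady balance on liquid volume: A dh/dt = −0.0109 √h.
∫ h^(−1/2) dh = −(0.0109/A) ∫ dt, giving 2√h = 2√h₀ − (0.0109/A) t.
√h = √3.24 − 0.0109·456/(2·3.74) = 1.8000 − 0.66449 = 1.1355.
h = 1.1355² = 1.2894 m.

1.29 m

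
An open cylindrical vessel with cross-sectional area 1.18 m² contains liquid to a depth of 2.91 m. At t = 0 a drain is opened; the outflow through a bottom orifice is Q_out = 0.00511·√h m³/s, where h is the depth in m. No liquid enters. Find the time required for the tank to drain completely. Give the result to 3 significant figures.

Accumulation of liquid (constant cross-section A): A dh/dt = −0.00511 √h.
Separate and integrate: 2(√h − √h₀) = −(0.00511/A) t.
Set h = 0: 2√h₀ = (0.00511/A) t_empty ⇒ t_empty = 2A√h₀/0.00511.
t_empty = 2·1.18·√2.91/0.00511 = 2.3600·1.7059/0.00511 = 787.84 s.

788 s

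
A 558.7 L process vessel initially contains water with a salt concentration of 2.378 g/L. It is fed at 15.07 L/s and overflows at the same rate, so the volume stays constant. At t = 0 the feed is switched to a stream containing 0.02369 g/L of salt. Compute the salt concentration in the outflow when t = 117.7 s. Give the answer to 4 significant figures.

Transient balance on the dissolved component: V dC/dt = Q(C_in − C).
So dC/dt = (C_in − C)/τ with τ = V/Q = 558.7/15.07 = 37.0737 s.
C approaches C_in exponentially: C(t) = C_in + (C₀ − C_in) e^(−t/τ).
C(117.7) = 0.02369 + (2.378 − 0.02369)·e^(−117.7/37.0737) = 0.02369 + (2.35431)·0.0418041 = 0.122110 g/L.

0.1221 g/L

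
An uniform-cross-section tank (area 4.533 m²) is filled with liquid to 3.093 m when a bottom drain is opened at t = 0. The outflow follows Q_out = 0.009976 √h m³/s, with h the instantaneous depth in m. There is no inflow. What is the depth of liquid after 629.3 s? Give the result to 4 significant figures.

1.137 m

A dh/dt = −Q_out = −0.009976 √h.
Separate and integrate: 2(√h − √h₀) = −(0.009976/A) t.
√h = √3.093 − 0.009976·629.3/(2·4.533) = 1.75869 − 0.692466 = 1.06623.
h = 1.06623² = 1.13684 m.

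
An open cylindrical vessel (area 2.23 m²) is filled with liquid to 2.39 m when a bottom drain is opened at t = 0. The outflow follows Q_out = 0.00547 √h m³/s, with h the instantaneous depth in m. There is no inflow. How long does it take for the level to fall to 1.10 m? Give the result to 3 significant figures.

405 s

Unsteady balance on liquid volume: A dh/dt = −0.00547 √h.
This is separable: 2 d(√h)/dt = −0.00547/A, so √h = √h₀ − (0.00547/(2A)) t.
t = 2A(√h₀ − √h)/0.00547 = 2·2.23·(√2.39 − √1.10)/0.00547
  = 4.4600 × (1.5460 − 1.0488) / 0.00547 = 405.36 s.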